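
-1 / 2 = -0.50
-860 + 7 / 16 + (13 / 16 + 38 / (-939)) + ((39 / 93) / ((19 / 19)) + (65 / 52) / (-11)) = -549771917 / 640398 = -858.48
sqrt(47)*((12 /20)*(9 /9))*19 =57*sqrt(47) /5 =78.15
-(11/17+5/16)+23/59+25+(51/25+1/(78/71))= 27.38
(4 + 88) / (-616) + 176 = 27081 / 154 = 175.85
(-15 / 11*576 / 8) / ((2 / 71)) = -38340 / 11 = -3485.45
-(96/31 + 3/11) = -1149/341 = -3.37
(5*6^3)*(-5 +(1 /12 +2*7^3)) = 735570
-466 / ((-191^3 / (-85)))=-0.01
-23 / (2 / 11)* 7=-1771 / 2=-885.50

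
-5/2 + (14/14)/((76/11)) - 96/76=-275/76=-3.62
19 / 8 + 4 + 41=379 / 8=47.38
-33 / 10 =-3.30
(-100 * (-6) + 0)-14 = 586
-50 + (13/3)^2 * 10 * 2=2930/9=325.56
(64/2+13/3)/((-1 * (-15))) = 2.42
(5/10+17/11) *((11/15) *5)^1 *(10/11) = 75/11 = 6.82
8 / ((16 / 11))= 11 / 2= 5.50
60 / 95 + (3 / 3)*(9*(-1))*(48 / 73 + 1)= -19815 / 1387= -14.29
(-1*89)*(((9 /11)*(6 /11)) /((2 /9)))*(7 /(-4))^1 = 151389 /484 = 312.79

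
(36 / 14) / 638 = 9 / 2233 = 0.00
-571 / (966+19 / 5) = -2855 / 4849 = -0.59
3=3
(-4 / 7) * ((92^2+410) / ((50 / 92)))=-9330.38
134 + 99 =233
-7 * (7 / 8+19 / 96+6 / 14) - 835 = -81169 / 96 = -845.51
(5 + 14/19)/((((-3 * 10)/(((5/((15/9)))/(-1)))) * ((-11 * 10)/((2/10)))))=-109/104500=-0.00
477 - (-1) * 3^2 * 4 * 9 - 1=800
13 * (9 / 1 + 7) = 208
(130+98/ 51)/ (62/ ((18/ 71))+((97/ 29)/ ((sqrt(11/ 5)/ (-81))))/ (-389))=31094613859372932/ 57642829835239571 -8050523158476*sqrt(55)/ 57642829835239571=0.54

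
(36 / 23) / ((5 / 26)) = 936 / 115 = 8.14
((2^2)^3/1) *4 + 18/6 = 259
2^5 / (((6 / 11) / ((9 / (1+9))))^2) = 2178 / 25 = 87.12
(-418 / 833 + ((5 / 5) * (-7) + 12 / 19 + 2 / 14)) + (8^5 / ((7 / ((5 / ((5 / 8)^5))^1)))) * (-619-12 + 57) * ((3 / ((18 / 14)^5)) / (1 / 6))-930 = -46841746999406337904 / 64900591875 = -721746068.04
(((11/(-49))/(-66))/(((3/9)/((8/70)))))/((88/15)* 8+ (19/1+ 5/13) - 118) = -39/1728377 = -0.00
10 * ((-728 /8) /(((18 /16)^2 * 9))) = -79.89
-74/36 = -37/18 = -2.06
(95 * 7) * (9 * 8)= 47880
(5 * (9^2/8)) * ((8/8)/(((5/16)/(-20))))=-3240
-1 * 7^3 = -343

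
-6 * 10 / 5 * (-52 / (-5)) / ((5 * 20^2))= -39 / 625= -0.06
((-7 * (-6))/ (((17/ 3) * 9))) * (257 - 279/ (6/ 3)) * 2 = 3290/ 17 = 193.53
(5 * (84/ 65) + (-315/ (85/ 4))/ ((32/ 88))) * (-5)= 37905/ 221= 171.52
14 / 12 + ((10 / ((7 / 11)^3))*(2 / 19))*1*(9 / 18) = 125479 / 39102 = 3.21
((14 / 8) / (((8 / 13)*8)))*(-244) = -5551 / 64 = -86.73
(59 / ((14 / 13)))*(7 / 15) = 25.57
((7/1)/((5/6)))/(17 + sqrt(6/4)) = 1428/2875 - 42 * sqrt(6)/2875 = 0.46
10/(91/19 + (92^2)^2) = 38/272229343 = 0.00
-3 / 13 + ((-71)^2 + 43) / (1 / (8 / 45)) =528601 / 585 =903.59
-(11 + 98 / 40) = -269 / 20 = -13.45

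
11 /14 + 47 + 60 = 1509 /14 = 107.79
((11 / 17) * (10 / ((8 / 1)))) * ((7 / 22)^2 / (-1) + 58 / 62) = 62585 / 92752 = 0.67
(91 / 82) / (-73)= -0.02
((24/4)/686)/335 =3/114905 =0.00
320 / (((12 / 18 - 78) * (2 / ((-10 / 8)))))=75 / 29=2.59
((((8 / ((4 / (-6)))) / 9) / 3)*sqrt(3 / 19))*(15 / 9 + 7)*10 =-1040*sqrt(57) / 513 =-15.31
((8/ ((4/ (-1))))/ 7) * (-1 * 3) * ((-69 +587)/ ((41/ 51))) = 22644/ 41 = 552.29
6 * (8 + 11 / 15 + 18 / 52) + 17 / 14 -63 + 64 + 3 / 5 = 10427 / 182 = 57.29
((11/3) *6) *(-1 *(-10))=220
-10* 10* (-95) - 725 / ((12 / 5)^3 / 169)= 1100375 / 1728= 636.79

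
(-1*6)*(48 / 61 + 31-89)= 20940 / 61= 343.28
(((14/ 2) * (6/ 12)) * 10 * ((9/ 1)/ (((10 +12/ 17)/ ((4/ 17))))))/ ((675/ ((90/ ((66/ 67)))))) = 134/ 143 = 0.94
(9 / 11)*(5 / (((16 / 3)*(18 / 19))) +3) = 1149 / 352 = 3.26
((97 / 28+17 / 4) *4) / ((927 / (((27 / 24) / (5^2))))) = 27 / 18025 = 0.00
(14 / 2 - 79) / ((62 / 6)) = -216 / 31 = -6.97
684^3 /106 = 3018995.32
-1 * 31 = -31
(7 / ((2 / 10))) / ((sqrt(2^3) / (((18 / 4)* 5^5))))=984375* sqrt(2) / 8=174014.56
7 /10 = 0.70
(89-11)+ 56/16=163/2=81.50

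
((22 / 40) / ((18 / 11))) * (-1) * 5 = -121 / 72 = -1.68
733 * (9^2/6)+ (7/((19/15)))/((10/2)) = 376071/38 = 9896.61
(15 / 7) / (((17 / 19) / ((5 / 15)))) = 95 / 119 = 0.80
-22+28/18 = -184/9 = -20.44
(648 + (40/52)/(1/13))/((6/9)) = 987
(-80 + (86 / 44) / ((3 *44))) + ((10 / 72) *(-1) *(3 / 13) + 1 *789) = 8921839 / 12584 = 708.98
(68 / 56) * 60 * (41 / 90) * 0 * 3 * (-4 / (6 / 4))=0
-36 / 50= -0.72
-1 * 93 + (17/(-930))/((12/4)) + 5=-88.01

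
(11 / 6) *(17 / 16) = 187 / 96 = 1.95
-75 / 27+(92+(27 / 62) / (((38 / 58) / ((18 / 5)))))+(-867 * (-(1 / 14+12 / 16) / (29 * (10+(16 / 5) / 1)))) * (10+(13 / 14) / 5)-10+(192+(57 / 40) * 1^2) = 1948799678317 / 6628794480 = 293.99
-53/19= -2.79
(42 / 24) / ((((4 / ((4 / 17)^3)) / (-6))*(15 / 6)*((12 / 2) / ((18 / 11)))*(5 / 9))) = -9072 / 1351075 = -0.01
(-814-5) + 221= -598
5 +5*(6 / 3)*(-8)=-75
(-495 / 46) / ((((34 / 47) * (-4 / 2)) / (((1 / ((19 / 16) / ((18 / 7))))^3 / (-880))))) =-78941952 / 919881067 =-0.09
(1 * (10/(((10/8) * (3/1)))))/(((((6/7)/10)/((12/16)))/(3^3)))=630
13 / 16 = 0.81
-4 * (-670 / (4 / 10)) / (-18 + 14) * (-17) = 28475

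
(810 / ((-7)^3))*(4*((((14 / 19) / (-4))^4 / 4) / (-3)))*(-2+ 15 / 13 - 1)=-2835 / 1694173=-0.00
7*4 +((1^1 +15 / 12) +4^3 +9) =413 / 4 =103.25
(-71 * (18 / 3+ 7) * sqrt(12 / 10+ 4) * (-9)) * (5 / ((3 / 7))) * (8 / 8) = 19383 * sqrt(130) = 221000.20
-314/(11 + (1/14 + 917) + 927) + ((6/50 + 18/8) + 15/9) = 3348009/865700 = 3.87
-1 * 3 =-3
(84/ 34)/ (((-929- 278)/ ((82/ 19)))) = -3444/ 389861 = -0.01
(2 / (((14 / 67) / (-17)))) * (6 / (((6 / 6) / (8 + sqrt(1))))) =-61506 / 7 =-8786.57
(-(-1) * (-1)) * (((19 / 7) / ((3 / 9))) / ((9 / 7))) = -19 / 3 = -6.33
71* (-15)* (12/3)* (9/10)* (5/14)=-9585/7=-1369.29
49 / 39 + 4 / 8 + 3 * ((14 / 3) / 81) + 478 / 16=267919 / 8424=31.80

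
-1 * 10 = -10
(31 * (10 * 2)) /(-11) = -620 /11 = -56.36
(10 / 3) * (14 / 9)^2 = 1960 / 243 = 8.07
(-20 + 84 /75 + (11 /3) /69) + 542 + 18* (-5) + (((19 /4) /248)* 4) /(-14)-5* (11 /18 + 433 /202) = 419.39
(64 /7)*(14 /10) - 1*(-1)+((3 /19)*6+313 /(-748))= 14.33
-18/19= -0.95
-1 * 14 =-14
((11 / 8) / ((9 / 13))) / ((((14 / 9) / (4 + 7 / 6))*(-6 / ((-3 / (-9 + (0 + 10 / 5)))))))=-4433 / 9408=-0.47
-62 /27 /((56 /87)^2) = -26071 /4704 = -5.54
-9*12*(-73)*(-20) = -157680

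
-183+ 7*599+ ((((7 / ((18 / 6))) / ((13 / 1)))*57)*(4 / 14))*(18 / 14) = 4013.76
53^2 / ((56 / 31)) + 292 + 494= 131095 / 56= 2340.98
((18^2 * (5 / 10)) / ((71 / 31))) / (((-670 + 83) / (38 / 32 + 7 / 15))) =-332289 / 1667080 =-0.20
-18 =-18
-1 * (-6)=6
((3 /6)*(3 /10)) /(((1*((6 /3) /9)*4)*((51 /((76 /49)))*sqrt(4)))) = 171 /66640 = 0.00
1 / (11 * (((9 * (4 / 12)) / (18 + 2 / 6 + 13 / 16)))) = 919 / 1584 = 0.58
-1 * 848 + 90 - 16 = -774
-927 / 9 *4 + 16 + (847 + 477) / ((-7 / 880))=-1167892 / 7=-166841.71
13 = 13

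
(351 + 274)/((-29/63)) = -39375/29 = -1357.76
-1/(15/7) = -7/15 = -0.47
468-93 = 375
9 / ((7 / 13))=117 / 7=16.71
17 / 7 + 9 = 80 / 7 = 11.43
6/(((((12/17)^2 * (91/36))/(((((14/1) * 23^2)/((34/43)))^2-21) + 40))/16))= 608493118368/91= 6686737564.48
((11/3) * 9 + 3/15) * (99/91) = 16434/455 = 36.12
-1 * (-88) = 88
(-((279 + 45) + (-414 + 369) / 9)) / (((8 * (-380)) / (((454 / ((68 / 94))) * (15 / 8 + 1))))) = 78278453 / 413440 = 189.33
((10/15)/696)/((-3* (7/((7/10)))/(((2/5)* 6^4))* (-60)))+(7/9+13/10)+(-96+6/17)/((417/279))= -9546568241/154185750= -61.92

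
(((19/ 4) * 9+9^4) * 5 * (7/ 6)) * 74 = 11402475/ 4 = 2850618.75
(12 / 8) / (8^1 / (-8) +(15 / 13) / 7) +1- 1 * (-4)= 487 / 152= 3.20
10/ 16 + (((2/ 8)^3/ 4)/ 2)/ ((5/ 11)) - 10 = -23989/ 2560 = -9.37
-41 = -41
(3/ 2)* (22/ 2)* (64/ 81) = 352/ 27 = 13.04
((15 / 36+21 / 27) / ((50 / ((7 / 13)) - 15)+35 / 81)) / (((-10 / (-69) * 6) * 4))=0.00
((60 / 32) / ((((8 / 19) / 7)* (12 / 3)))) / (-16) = -0.49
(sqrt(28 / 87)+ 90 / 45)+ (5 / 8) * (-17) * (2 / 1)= -77 / 4+ 2 * sqrt(609) / 87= -18.68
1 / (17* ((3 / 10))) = 10 / 51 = 0.20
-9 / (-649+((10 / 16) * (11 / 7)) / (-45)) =4536 / 327107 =0.01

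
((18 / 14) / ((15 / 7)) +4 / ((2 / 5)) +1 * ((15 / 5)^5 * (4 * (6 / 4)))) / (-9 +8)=-7343 / 5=-1468.60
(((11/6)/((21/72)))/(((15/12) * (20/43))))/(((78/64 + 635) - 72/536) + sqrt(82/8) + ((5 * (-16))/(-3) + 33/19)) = 18776191343074176/1153988375698834375 - 14128316319744 * sqrt(41)/1153988375698834375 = 0.02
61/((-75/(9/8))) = -0.92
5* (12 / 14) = 30 / 7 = 4.29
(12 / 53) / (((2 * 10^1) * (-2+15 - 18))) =-3 / 1325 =-0.00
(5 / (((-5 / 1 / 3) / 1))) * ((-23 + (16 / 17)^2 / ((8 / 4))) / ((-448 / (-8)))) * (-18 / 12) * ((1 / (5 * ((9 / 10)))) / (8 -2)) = -2173 / 32368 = -0.07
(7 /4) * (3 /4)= 21 /16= 1.31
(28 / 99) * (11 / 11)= 28 / 99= 0.28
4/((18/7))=14/9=1.56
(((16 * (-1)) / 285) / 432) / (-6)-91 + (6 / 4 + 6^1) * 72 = 449.00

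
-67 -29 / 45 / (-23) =-69316 / 1035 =-66.97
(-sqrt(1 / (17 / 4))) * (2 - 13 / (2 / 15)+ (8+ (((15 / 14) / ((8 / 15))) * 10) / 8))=38075 * sqrt(17) / 3808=41.23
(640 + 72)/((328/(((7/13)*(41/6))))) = 623/78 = 7.99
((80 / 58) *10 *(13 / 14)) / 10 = 260 / 203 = 1.28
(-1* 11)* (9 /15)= -33 /5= -6.60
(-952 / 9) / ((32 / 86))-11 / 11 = -5135 / 18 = -285.28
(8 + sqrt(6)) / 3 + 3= sqrt(6) / 3 + 17 / 3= 6.48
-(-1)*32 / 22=16 / 11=1.45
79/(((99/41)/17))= 55063/99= 556.19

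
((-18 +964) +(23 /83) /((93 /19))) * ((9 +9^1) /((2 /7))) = 59601.57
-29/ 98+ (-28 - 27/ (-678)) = -156454/ 5537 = -28.26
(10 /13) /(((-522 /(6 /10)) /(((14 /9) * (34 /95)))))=-476 /967005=-0.00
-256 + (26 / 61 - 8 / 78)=-608254 / 2379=-255.68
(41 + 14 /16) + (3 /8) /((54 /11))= 6041 /144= 41.95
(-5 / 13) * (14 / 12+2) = -95 / 78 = -1.22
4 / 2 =2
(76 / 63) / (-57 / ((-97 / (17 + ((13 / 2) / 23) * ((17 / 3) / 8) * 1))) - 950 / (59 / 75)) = -8424256 / 8362597887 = -0.00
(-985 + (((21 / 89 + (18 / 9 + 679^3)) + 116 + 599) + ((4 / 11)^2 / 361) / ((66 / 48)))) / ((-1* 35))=-13387029345327832 / 1496729465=-8944187.75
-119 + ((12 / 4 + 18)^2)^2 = 194362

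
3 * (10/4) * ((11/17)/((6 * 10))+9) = 9191/136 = 67.58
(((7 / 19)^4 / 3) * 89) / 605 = 213689 / 236532615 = 0.00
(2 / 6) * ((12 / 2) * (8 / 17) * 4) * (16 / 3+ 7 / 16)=1108 / 51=21.73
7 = 7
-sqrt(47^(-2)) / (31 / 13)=-13 / 1457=-0.01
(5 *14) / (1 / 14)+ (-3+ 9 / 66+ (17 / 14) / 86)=12941381 / 13244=977.15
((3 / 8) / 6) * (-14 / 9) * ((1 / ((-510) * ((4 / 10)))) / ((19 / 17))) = 7 / 16416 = 0.00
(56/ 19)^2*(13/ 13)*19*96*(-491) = -147818496/ 19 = -7779920.84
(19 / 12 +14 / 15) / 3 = 151 / 180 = 0.84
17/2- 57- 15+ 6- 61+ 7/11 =-2593/22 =-117.86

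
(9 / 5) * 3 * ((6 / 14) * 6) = 486 / 35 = 13.89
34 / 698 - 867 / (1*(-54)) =101167 / 6282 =16.10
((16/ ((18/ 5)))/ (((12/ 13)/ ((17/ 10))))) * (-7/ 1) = -1547/ 27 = -57.30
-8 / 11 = -0.73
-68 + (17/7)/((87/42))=-1938/29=-66.83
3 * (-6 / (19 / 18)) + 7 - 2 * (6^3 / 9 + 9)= -1445 / 19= -76.05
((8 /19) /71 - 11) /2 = -14831 /2698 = -5.50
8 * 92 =736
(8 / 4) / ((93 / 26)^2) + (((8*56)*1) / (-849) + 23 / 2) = 54478405 / 4895334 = 11.13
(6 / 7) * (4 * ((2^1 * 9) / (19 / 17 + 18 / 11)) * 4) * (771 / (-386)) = -124568928 / 695765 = -179.04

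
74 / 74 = 1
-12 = -12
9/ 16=0.56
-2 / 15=-0.13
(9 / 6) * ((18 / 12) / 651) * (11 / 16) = 33 / 13888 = 0.00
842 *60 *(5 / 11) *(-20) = -5052000 / 11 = -459272.73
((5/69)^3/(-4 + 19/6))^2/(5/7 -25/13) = -22750/131899977099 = -0.00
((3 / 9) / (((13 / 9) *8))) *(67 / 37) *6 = 603 / 1924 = 0.31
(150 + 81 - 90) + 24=165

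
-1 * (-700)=700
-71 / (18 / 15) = -355 / 6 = -59.17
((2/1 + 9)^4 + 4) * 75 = 1098375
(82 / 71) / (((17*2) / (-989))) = -40549 / 1207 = -33.59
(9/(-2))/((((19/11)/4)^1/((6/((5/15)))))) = -3564/19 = -187.58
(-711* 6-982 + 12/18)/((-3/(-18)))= -31484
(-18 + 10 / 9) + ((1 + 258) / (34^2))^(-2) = 1830712 / 603729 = 3.03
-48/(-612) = 4/51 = 0.08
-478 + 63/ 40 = -19057/ 40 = -476.42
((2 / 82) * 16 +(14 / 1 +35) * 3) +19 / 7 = 43080 / 287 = 150.10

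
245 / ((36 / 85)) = 20825 / 36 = 578.47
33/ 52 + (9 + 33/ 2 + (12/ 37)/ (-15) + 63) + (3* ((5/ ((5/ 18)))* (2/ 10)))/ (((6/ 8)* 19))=16426601/ 182780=89.87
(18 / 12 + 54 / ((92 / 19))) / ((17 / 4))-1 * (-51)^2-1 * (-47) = -997450 / 391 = -2551.02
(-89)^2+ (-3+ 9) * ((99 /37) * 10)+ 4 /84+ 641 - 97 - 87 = 6634483 /777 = 8538.59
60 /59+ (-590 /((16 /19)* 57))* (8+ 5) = -224825 /1416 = -158.77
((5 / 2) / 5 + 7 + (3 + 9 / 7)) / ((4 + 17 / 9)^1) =1485 / 742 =2.00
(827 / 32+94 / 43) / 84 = 38569 / 115584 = 0.33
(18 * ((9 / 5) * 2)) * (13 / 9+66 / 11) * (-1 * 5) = -2412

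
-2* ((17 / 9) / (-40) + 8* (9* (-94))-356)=14248.09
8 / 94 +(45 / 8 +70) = 28467 / 376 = 75.71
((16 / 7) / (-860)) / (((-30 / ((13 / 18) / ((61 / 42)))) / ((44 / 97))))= 1144 / 57246975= 0.00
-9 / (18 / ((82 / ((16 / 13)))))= -33.31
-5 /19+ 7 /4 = 113 /76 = 1.49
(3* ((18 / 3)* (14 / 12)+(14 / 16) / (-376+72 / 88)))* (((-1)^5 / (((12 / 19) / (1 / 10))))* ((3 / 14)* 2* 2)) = -376257 / 132064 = -2.85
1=1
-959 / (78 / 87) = -27811 / 26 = -1069.65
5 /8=0.62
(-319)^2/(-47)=-101761/47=-2165.13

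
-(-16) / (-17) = -16 / 17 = -0.94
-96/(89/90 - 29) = 8640/2521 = 3.43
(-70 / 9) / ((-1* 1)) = 70 / 9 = 7.78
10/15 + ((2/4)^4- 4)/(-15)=223/240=0.93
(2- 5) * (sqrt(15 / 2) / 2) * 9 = -27 * sqrt(30) / 4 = -36.97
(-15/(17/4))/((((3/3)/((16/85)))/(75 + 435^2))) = -36345600/289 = -125763.32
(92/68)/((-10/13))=-299/170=-1.76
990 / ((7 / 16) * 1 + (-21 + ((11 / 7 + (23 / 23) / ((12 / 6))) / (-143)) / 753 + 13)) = -2387889504 / 18240869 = -130.91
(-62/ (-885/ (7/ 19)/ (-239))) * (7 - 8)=103726/ 16815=6.17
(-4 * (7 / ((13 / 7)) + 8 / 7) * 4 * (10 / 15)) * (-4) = 19072 / 91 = 209.58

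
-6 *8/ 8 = -6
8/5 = 1.60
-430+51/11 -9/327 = -510044/1199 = -425.39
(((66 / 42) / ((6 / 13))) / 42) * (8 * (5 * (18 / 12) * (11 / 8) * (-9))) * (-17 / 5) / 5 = 80223 / 1960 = 40.93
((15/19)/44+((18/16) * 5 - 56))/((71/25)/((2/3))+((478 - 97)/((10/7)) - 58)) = -2104925/8901728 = -0.24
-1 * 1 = -1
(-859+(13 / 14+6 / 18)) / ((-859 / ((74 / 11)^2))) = 8966950 / 198429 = 45.19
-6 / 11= -0.55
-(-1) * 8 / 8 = 1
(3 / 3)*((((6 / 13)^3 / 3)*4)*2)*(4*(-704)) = -1622016 / 2197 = -738.29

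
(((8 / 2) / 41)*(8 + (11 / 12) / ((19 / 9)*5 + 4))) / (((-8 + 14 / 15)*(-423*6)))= 0.00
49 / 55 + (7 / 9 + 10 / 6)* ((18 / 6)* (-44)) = -53093 / 165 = -321.78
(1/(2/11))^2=121/4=30.25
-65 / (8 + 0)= -65 / 8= -8.12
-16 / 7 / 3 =-16 / 21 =-0.76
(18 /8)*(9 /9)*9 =81 /4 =20.25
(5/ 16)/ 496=5/ 7936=0.00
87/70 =1.24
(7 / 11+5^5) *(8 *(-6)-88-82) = -7495276 / 11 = -681388.73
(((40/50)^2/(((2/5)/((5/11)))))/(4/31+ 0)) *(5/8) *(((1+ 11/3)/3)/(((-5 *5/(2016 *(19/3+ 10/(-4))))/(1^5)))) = -279496/165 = -1693.92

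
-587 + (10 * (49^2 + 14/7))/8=9667/4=2416.75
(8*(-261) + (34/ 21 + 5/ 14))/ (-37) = 87613/ 1554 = 56.38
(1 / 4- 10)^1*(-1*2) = 39 / 2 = 19.50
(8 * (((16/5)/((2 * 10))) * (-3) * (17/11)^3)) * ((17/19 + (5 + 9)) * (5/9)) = -117.29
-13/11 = -1.18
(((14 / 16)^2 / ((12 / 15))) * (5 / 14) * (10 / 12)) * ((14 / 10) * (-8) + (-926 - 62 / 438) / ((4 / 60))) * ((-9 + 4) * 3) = 4440373875 / 74752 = 59401.41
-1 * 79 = -79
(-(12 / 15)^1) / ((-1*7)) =4 / 35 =0.11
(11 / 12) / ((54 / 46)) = 253 / 324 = 0.78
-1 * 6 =-6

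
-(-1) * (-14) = -14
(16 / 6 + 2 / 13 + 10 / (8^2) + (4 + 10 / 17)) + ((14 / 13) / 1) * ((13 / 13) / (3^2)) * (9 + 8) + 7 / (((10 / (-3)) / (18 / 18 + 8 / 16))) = 2052389 / 318240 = 6.45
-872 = -872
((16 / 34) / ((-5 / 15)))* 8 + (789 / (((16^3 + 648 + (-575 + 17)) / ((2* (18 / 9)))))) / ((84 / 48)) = -2705688 / 249067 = -10.86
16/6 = 2.67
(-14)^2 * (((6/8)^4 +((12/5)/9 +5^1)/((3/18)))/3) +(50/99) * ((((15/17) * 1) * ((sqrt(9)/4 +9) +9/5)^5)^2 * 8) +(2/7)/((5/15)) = 825936036576941162161711/6214656000000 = 132901328179.22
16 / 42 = 8 / 21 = 0.38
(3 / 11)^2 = 9 / 121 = 0.07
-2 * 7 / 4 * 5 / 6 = -35 / 12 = -2.92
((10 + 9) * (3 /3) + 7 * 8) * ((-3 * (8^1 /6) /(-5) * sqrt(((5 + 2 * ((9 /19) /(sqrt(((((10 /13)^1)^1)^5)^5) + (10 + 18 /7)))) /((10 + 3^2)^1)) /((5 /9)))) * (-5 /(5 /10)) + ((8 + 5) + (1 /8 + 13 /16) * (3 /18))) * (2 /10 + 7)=-1296 * sqrt(1662500000000000 * sqrt(130) + 6425495386354647395) /(19 * sqrt(875000000000 * sqrt(130) + 3331626172514783)) + 56835 /8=4108.89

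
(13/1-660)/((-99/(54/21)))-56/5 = 2158/385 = 5.61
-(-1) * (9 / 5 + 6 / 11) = 129 / 55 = 2.35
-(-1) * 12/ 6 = 2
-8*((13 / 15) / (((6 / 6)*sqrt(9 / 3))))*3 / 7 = -1.72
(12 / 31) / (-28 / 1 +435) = 12 / 12617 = 0.00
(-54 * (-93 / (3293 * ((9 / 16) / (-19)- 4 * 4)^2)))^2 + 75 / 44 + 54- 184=-3137908306359882893591839 / 24458459413713727292836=-128.30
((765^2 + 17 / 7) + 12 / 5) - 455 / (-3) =61465057 / 105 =585381.50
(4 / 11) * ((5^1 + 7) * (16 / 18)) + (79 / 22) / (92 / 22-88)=233425 / 60852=3.84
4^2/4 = 4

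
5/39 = 0.13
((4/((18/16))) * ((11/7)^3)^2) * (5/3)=283449760/3176523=89.23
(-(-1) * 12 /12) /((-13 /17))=-17 /13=-1.31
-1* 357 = -357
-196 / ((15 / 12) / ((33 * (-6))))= 155232 / 5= 31046.40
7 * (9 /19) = 63 /19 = 3.32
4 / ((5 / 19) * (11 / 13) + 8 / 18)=8892 / 1483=6.00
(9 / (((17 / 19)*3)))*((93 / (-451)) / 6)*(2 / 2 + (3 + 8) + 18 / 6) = -26505 / 15334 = -1.73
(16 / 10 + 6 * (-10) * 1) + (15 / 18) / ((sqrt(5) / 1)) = -292 / 5 + sqrt(5) / 6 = -58.03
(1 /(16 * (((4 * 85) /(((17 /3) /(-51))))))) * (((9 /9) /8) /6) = -1 /2350080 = -0.00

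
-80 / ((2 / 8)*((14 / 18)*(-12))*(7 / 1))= 240 / 49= 4.90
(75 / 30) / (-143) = -5 / 286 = -0.02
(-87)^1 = -87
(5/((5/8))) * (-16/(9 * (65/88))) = -11264/585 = -19.25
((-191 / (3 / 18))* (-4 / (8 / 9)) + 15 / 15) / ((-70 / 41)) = -105739 / 35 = -3021.11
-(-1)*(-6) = -6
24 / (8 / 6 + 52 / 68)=1224 / 107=11.44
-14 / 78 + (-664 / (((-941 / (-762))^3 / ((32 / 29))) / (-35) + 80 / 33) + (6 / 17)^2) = -40802941385242040359 / 145945086333414771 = -279.58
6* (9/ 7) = 7.71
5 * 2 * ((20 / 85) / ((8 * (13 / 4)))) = 20 / 221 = 0.09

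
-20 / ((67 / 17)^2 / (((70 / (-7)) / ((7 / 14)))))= 25.75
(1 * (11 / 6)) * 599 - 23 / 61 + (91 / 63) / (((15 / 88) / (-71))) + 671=19222637 / 16470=1167.13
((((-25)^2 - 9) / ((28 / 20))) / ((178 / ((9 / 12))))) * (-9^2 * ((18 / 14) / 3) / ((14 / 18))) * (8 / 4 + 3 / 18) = -1563705 / 8722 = -179.28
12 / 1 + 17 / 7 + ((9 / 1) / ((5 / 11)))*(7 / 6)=2627 / 70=37.53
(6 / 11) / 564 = 1 / 1034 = 0.00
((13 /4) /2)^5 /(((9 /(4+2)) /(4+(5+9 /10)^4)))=4513943037773 /491520000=9183.64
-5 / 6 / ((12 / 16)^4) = -640 / 243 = -2.63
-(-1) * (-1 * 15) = -15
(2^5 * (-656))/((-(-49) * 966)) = -0.44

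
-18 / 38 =-9 / 19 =-0.47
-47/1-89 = -136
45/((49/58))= 2610/49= 53.27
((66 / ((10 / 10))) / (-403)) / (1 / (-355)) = 23430 / 403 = 58.14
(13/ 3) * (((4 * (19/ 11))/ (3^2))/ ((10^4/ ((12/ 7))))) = 247/ 433125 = 0.00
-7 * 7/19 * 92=-4508/19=-237.26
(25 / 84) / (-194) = -25 / 16296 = -0.00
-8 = -8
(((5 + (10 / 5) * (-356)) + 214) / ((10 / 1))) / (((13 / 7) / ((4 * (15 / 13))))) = -20706 / 169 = -122.52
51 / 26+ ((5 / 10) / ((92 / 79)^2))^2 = 7813559245 / 3725243392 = 2.10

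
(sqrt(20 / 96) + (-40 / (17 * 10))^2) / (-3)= -sqrt(30) / 36- 16 / 867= -0.17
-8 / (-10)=0.80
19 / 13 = 1.46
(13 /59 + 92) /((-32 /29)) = -157789 /1888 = -83.57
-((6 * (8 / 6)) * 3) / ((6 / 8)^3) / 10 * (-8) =2048 / 45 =45.51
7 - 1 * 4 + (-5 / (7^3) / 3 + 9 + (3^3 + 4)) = 44242 / 1029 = 43.00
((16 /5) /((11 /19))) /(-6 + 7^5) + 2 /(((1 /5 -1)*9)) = -4614803 /16632990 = -0.28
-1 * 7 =-7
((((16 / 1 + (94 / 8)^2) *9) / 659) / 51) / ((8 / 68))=7395 / 21088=0.35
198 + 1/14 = 2773/14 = 198.07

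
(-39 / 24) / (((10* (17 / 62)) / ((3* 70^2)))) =-296205 / 34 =-8711.91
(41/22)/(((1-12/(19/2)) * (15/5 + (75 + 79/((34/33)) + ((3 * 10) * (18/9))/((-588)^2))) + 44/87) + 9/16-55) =-7376774776/374595308263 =-0.02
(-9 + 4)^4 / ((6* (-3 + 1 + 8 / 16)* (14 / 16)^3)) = -320000 / 3087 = -103.66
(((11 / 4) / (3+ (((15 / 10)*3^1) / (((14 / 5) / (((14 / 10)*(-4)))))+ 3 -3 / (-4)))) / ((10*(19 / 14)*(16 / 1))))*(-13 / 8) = 1001 / 109440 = 0.01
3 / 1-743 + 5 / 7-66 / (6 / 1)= -5252 / 7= -750.29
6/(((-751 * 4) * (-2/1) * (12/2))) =1/6008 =0.00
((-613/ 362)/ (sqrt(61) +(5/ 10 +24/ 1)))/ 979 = -30037/ 382218243 +1226 * sqrt(61)/ 382218243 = -0.00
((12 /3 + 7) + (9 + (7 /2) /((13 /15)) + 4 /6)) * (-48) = -1185.85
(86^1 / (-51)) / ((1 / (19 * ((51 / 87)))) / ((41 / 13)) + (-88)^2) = -66994 / 307662507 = -0.00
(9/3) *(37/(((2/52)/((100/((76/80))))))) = 5772000/19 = 303789.47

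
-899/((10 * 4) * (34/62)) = -27869/680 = -40.98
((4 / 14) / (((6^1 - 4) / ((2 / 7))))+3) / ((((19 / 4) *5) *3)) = 596 / 13965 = 0.04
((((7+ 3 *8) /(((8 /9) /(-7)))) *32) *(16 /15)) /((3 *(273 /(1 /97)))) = -1984 /18915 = -0.10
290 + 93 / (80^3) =148480093 / 512000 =290.00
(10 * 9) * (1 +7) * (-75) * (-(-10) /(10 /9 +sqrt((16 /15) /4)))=-30375000 /49 +3645000 * sqrt(15) /49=-331795.42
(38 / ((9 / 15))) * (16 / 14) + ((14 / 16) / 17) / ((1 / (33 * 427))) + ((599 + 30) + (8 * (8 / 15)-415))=14507333 / 14280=1015.92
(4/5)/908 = 1/1135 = 0.00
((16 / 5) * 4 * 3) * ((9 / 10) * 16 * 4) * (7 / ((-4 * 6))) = -16128 / 25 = -645.12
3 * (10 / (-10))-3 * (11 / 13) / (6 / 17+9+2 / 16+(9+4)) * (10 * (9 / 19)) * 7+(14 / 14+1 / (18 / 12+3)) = -12509408 / 2265237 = -5.52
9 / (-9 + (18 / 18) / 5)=-45 / 44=-1.02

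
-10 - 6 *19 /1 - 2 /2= -125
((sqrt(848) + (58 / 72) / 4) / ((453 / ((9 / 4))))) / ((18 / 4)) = 29 / 130464 + 2 * sqrt(53) / 453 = 0.03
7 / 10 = 0.70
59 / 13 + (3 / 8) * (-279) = -10409 / 104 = -100.09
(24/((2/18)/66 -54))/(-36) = 396/32075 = 0.01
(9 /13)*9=81 /13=6.23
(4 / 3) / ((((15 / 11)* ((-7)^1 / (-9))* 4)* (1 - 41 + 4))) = -11 / 1260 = -0.01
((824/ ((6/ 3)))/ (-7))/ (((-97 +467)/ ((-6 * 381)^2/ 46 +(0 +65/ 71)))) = -38216554118/ 2114735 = -18071.56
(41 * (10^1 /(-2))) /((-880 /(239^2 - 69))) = 584783 /44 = 13290.52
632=632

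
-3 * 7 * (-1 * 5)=105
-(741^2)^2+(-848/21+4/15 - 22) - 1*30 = -301489944653.11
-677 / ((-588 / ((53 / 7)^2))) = 1901693 / 28812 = 66.00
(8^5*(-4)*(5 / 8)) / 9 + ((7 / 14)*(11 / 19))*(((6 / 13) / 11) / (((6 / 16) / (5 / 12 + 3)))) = -20233994 / 2223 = -9102.11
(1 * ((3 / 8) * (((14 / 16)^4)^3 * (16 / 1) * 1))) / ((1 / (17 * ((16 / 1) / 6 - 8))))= -235301882417 / 2147483648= -109.57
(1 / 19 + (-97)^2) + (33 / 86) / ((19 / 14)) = 7687427 / 817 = 9409.34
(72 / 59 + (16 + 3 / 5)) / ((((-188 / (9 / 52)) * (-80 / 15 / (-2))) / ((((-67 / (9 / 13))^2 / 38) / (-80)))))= 306782749 / 16185446400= 0.02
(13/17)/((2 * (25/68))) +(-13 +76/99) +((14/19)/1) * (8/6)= -480119/47025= -10.21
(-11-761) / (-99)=772 / 99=7.80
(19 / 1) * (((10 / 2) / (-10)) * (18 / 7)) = -171 / 7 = -24.43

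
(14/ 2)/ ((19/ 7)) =49/ 19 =2.58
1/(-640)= -1/640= -0.00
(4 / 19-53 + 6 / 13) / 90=-2585 / 4446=-0.58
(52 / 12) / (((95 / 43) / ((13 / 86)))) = 0.30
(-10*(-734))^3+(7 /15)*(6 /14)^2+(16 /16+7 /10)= 5536256656025 /14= 395446904001.79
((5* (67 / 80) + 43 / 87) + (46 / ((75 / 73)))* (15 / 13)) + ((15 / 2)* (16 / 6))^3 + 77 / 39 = 729116581 / 90480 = 8058.32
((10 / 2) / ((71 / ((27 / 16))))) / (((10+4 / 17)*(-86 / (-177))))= 0.02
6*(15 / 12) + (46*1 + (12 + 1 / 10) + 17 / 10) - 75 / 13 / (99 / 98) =264217 / 4290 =61.59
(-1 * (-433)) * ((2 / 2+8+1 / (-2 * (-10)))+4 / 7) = 583251 / 140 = 4166.08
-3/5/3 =-1/5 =-0.20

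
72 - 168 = -96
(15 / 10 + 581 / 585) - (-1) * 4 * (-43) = -198323 / 1170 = -169.51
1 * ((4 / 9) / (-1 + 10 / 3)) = 4 / 21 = 0.19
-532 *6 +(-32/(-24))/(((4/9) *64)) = -204285/64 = -3191.95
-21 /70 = -3 /10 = -0.30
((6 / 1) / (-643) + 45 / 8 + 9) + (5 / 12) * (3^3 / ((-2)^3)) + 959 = 20004181 / 20576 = 972.21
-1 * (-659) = 659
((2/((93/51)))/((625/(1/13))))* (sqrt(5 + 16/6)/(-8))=-17* sqrt(69)/3022500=-0.00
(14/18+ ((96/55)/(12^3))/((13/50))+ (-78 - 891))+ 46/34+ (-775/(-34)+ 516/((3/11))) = 41479465/43758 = 947.93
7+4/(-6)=19/3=6.33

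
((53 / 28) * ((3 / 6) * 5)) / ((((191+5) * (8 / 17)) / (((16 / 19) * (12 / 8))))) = 13515 / 208544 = 0.06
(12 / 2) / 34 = 3 / 17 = 0.18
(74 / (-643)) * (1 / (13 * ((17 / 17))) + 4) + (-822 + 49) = -6465429 / 8359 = -773.47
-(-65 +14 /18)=578 /9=64.22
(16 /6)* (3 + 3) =16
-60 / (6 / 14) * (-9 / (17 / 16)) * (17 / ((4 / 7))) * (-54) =-1905120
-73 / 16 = -4.56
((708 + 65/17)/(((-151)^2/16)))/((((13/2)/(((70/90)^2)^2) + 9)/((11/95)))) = 10227184352/4732239587265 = 0.00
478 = 478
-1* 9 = -9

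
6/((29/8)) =48/29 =1.66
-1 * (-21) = 21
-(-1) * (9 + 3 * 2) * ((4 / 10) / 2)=3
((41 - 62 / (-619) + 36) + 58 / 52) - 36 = 679417 / 16094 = 42.22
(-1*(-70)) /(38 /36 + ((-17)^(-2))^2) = 105236460 /1586917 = 66.32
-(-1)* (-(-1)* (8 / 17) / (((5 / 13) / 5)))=104 / 17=6.12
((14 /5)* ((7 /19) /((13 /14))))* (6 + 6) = 16464 /1235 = 13.33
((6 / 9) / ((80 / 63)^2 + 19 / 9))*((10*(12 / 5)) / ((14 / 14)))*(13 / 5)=825552 / 73895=11.17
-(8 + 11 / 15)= -131 / 15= -8.73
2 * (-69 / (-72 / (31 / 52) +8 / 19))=40641 / 35444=1.15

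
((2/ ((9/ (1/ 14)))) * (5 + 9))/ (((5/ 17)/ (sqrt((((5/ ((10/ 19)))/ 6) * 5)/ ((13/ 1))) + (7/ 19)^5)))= 571438/ 111424455 + 17 * sqrt(3705)/ 1755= 0.59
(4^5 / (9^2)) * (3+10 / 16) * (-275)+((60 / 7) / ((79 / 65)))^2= -310937817200 / 24770529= -12552.73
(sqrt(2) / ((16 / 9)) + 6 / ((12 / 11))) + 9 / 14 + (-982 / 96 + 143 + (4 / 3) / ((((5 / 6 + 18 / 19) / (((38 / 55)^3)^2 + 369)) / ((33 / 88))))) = 9*sqrt(2) / 16 + 9345998991525857 / 38531451750000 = 243.35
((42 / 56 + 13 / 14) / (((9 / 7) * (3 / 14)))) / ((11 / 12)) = 6.65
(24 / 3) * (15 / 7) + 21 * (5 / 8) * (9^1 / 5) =2283 / 56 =40.77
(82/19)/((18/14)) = 574/171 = 3.36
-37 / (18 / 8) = -148 / 9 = -16.44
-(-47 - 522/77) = 4141/77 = 53.78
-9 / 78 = -3 / 26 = -0.12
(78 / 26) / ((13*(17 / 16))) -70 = -15422 / 221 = -69.78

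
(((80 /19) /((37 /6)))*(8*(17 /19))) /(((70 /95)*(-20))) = -1632 /4921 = -0.33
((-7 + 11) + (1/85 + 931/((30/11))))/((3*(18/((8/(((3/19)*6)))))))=3346717/61965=54.01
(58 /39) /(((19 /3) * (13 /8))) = 0.14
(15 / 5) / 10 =3 / 10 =0.30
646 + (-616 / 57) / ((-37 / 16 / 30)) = 552698 / 703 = 786.20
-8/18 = -4/9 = -0.44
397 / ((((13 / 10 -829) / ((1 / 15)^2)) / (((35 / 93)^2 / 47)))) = -194530 / 30281627979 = -0.00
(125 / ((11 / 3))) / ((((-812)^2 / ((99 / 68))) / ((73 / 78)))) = 82125 / 1165720192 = 0.00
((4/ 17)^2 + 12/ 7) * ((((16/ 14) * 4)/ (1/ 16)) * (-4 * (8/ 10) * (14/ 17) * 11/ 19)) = -197.48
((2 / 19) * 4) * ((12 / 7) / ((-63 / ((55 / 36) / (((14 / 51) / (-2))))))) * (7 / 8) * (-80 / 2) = -37400 / 8379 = -4.46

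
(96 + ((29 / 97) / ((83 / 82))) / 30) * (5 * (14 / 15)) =162324806 / 362295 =448.05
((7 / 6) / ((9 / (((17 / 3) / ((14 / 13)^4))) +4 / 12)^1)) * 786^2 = 1049869857582 / 3597233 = 291854.84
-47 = -47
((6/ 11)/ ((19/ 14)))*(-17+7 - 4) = -5.63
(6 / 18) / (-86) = -1 / 258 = -0.00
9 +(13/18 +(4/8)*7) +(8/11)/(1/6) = 1741/99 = 17.59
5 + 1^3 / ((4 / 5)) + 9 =61 / 4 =15.25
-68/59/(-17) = 0.07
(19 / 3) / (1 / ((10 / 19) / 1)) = 10 / 3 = 3.33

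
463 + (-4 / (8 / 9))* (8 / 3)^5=-3883 / 27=-143.81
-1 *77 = -77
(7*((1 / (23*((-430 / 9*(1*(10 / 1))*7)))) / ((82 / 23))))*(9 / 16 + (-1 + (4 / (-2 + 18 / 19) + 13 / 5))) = 1179 / 28208000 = 0.00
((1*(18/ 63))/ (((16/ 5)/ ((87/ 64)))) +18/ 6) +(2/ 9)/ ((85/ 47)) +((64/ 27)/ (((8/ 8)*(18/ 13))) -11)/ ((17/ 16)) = -406963363/ 74027520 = -5.50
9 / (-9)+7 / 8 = -1 / 8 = -0.12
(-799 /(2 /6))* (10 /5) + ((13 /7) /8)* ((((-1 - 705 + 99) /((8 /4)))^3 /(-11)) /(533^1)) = -3687.09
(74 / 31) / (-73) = -74 / 2263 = -0.03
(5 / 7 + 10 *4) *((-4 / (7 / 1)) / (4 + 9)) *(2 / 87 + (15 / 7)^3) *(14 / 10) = -22367636 / 905177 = -24.71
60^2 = 3600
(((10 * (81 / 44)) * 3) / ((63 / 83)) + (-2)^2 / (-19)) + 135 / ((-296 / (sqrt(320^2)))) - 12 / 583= -421260185 / 5737886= -73.42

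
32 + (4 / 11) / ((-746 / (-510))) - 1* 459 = -1750961 / 4103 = -426.75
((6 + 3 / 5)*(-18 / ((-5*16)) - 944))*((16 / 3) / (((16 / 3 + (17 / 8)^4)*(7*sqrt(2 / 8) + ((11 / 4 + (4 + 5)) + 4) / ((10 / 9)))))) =-11663376384 / 159629995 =-73.07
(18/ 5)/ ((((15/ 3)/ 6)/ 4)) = 432/ 25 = 17.28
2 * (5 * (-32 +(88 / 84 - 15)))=-9650 / 21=-459.52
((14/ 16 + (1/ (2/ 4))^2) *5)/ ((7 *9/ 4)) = 65/ 42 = 1.55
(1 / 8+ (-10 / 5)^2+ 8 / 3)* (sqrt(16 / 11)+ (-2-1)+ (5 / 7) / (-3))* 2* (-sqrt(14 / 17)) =-163* sqrt(2618) / 561+ 163* sqrt(238) / 63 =25.05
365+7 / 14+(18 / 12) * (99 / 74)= 54391 / 148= 367.51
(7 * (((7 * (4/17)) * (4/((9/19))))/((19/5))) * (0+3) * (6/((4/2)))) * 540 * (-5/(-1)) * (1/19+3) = 613872000/323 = 1900532.51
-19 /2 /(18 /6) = -19 /6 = -3.17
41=41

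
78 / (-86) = -0.91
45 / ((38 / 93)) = 4185 / 38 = 110.13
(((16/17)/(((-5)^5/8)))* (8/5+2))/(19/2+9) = -4608/9828125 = -0.00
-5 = -5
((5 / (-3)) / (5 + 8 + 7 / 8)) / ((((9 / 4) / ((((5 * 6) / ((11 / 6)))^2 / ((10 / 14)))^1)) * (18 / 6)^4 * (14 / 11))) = -6400 / 32967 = -0.19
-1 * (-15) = 15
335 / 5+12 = 79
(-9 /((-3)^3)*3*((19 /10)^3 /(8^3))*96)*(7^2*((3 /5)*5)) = 3024819 /16000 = 189.05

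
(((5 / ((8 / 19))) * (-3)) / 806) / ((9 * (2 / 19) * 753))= -1805 / 29132064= -0.00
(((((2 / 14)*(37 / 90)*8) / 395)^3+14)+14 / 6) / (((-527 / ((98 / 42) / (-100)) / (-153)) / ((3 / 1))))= -31462829267913667 / 94785977376562500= -0.33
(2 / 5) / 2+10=51 / 5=10.20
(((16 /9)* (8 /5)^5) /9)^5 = 39614081257132168796771975168 /1039142728149890899658203125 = 38.12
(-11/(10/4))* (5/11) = -2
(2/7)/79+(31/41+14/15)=575797/340095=1.69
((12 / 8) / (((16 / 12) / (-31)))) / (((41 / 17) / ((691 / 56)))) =-3277413 / 18368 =-178.43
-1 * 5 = -5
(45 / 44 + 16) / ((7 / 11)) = 107 / 4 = 26.75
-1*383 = -383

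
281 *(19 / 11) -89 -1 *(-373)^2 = -1526059 / 11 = -138732.64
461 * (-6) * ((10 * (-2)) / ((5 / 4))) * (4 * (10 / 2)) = 885120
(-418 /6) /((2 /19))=-3971 /6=-661.83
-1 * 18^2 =-324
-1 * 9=-9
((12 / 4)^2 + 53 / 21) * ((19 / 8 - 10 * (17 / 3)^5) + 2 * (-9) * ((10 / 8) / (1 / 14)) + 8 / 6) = -13817439031 / 20412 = -676927.25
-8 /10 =-4 /5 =-0.80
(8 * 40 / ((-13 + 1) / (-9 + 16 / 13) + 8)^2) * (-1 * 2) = -408040 / 58081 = -7.03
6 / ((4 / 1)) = 3 / 2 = 1.50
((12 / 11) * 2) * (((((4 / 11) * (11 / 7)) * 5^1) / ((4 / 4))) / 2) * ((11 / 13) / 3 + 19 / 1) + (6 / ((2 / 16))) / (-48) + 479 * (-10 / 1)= -4735631 / 1001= -4730.90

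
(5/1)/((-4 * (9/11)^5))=-805255/236196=-3.41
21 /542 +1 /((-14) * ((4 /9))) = -1851 /15176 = -0.12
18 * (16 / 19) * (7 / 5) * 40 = 848.84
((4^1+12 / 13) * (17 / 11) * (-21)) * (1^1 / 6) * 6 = -22848 / 143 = -159.78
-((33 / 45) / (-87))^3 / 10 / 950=1331 / 21113252437500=0.00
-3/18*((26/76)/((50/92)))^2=-89401/1353750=-0.07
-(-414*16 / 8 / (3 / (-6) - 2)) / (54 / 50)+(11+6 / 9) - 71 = -366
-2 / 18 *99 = -11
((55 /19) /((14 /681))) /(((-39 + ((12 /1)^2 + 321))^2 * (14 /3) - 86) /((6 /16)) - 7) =22473 /360397814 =0.00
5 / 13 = 0.38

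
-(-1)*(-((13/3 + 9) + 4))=-52/3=-17.33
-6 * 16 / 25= -96 / 25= -3.84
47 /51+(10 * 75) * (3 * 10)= 1147547 /51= 22500.92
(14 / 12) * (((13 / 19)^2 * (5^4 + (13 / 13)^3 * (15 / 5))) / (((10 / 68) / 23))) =290483284 / 5415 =53644.19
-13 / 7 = -1.86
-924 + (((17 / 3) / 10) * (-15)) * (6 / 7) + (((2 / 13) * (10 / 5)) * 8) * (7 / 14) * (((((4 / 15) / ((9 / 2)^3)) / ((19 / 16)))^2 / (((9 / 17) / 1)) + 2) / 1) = -32836902442601899 / 35353195789275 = -928.82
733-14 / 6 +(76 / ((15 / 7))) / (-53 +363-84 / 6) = 270391 / 370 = 730.79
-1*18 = -18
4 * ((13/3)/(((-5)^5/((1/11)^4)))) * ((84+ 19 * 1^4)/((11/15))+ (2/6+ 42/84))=-9698/181182375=-0.00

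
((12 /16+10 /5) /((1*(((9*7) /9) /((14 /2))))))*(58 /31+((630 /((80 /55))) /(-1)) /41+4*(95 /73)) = -9.59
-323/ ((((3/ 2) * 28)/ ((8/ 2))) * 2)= -323/ 21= -15.38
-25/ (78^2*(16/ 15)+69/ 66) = -0.00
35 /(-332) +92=30509 /332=91.89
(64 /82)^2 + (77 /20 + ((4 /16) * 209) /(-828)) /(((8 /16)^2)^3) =422728604 /1739835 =242.97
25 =25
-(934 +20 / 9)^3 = -820610058.68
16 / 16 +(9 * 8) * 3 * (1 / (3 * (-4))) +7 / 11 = -180 / 11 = -16.36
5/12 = 0.42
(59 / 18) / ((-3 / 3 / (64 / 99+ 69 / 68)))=-659797 / 121176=-5.44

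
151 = 151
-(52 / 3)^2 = -2704 / 9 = -300.44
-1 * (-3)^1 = 3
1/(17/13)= 13/17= 0.76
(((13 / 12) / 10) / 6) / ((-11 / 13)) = -169 / 7920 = -0.02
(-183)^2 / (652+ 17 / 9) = 301401 / 5885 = 51.22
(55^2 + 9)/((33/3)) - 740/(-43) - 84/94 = 6494428/22231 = 292.13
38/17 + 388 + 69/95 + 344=1186963/1615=734.96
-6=-6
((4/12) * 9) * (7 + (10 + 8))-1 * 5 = 70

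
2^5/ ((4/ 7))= 56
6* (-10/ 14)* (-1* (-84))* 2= -720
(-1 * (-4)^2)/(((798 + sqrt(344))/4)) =-12768/159115 + 32 * sqrt(86)/159115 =-0.08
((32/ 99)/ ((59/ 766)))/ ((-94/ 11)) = -12256/ 24957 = -0.49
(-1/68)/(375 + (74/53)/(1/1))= -53/1356532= -0.00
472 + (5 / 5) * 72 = 544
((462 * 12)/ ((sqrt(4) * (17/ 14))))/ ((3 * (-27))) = -4312/ 153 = -28.18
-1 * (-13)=13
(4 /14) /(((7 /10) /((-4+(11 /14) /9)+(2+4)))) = 2630 /3087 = 0.85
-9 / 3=-3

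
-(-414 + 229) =185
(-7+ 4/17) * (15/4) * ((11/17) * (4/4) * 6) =-56925/578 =-98.49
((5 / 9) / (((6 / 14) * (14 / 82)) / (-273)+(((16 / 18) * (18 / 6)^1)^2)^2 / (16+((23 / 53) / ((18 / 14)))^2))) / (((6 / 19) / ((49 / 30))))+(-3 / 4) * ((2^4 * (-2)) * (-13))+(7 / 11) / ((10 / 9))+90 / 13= -3018812638386336283 / 9943765963328340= -303.59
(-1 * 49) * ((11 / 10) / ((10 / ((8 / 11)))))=-98 / 25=-3.92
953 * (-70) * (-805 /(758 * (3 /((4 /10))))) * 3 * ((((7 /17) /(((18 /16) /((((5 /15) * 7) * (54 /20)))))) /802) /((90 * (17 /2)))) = 210510076 /1976486895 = 0.11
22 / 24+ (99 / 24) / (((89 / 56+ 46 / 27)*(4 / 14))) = 316723 / 59748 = 5.30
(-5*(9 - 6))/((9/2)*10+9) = -5/18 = -0.28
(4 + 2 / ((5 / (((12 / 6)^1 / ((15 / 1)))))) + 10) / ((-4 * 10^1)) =-527 / 1500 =-0.35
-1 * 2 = -2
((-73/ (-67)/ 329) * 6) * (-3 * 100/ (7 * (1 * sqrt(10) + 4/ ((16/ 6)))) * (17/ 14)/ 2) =3350700/ 33483317 - 2233800 * sqrt(10)/ 33483317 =-0.11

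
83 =83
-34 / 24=-17 / 12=-1.42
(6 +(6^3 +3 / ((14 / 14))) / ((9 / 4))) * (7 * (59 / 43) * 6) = 256060 / 43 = 5954.88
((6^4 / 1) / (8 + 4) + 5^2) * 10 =1330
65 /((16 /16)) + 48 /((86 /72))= 4523 /43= 105.19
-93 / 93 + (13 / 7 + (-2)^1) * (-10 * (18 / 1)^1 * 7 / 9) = 19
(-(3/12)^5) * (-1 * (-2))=-1/512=-0.00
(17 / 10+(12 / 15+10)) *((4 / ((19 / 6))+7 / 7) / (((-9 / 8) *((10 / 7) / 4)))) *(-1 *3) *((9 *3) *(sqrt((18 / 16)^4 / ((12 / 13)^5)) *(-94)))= -322763805 *sqrt(39) / 2432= -828807.28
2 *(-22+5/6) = -127/3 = -42.33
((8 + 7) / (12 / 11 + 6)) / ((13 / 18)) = 495 / 169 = 2.93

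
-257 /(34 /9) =-2313 /34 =-68.03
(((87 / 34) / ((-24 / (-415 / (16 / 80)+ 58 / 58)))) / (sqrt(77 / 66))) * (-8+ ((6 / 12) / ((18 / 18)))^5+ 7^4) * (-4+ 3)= -135464713 * sqrt(42) / 1792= -489906.07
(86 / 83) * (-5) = -430 / 83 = -5.18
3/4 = 0.75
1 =1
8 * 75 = 600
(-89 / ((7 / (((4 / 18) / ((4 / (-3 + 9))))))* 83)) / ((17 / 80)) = -7120 / 29631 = -0.24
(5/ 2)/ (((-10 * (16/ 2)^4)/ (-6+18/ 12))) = 9/ 32768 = 0.00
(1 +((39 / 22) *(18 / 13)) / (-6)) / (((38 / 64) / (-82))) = -17056 / 209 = -81.61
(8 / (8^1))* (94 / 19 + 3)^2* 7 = 442.12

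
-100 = -100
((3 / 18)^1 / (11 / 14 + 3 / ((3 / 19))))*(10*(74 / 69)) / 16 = 1295 / 229356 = 0.01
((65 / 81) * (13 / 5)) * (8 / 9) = 1352 / 729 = 1.85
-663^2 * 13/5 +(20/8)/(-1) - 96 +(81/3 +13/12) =-1142949.82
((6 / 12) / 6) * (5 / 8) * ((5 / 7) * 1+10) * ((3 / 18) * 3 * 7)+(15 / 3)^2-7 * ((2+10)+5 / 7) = -3971 / 64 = -62.05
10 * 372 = 3720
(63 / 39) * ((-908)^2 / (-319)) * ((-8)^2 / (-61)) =1108079616 / 252967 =4380.33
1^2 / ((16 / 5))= 5 / 16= 0.31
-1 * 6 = -6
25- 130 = -105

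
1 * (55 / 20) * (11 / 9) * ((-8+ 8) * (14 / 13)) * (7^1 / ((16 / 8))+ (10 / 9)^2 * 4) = 0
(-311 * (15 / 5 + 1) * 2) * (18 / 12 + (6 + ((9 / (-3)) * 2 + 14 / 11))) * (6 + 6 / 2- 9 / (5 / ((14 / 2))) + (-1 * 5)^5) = 1187053412 / 55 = 21582789.31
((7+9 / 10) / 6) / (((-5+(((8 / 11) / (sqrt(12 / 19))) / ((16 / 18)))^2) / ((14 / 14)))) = -9559 / 28605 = -0.33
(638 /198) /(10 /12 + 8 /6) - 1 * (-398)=15580 /39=399.49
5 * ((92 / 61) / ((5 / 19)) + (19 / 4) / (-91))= 630477 / 22204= 28.39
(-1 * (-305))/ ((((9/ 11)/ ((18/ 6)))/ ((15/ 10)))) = 1677.50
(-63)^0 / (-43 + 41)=-1 / 2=-0.50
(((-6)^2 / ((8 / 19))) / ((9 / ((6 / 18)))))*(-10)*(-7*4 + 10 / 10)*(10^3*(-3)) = -2565000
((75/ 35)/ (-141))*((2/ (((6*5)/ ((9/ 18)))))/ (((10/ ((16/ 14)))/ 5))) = -0.00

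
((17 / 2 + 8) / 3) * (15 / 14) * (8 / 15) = 22 / 7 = 3.14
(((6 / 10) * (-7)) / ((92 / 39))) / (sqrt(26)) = -63 * sqrt(26) / 920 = -0.35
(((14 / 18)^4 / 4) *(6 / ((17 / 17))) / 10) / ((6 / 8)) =2401 / 32805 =0.07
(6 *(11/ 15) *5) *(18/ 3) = 132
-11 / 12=-0.92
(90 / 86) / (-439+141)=-45 / 12814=-0.00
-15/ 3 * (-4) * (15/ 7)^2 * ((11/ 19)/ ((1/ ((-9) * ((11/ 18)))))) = -272250/ 931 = -292.43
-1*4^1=-4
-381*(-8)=3048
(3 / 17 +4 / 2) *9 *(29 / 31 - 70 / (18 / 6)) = -231213 / 527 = -438.73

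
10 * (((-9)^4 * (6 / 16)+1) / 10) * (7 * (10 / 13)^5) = 1722962500 / 371293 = 4640.44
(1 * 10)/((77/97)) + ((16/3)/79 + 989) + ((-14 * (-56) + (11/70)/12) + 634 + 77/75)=8835087923/3649800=2420.70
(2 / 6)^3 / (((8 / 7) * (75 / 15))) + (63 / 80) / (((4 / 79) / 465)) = 62486291 / 8640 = 7232.21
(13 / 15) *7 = 6.07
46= 46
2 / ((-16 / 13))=-13 / 8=-1.62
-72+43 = -29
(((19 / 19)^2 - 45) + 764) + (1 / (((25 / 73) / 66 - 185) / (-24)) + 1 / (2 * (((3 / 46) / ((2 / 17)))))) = 32775616862 / 45456555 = 721.03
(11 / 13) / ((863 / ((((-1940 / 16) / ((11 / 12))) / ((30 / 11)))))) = -1067 / 22438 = -0.05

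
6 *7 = 42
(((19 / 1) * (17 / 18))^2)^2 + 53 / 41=446271713609 / 4304016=103687.28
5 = 5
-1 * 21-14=-35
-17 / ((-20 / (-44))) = -187 / 5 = -37.40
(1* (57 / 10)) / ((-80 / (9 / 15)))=-171 / 4000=-0.04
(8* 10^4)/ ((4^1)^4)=625/ 2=312.50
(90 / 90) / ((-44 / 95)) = -95 / 44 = -2.16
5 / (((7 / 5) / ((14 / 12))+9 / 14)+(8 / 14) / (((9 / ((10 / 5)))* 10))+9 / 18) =225 / 106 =2.12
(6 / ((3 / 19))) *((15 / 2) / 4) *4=285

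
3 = 3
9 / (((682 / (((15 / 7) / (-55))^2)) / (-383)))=-31023 / 4043578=-0.01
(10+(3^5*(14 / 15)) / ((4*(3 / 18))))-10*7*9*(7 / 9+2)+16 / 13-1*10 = -91557 / 65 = -1408.57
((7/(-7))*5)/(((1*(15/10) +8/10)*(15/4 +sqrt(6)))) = -1000/989 +800*sqrt(6)/2967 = -0.35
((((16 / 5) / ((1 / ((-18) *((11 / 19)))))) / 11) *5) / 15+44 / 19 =124 / 95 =1.31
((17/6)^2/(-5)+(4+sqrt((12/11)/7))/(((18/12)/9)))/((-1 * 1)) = -4031/180 - 12 * sqrt(231)/77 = -24.76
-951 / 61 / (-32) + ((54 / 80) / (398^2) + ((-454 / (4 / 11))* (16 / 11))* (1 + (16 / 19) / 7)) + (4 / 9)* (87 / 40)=-2033.01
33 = 33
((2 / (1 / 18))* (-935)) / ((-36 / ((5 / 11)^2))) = 193.18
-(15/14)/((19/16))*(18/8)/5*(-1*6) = 2.44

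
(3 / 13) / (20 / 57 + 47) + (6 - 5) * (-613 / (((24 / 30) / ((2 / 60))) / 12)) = -21507989 / 70174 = -306.50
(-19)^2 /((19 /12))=228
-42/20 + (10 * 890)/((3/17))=1512937/30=50431.23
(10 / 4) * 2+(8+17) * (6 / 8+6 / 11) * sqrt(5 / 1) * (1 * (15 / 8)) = 5+21375 * sqrt(5) / 352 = 140.78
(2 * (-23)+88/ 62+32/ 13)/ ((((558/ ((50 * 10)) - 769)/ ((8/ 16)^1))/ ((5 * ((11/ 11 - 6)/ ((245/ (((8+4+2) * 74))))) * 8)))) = -12560760000/ 541550191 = -23.19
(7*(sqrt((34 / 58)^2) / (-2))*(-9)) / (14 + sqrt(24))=0.98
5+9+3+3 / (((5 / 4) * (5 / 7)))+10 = 759 / 25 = 30.36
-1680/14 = -120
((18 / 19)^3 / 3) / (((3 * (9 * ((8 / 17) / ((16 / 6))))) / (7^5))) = 999.75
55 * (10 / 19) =550 / 19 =28.95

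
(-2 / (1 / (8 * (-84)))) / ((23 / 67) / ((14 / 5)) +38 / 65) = 27314560 / 14373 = 1900.41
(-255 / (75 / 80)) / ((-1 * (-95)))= -272 / 95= -2.86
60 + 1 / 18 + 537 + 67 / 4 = 22097 / 36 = 613.81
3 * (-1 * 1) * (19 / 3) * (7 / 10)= -133 / 10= -13.30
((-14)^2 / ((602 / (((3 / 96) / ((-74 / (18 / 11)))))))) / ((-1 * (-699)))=-21 / 65243728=-0.00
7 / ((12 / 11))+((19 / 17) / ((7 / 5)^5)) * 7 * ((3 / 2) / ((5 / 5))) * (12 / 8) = 2373017 / 244902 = 9.69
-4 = -4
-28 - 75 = -103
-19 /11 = -1.73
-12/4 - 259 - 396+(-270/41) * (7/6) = -27293/41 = -665.68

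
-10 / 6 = -5 / 3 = -1.67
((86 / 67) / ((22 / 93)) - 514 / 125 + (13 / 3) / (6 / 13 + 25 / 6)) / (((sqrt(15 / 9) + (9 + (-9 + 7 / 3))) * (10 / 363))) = 51864000111 / 1027947500 - 7409142873 * sqrt(15) / 1027947500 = 22.54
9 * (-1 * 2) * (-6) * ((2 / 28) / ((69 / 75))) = 1350 / 161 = 8.39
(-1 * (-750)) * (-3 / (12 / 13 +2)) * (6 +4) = -146250 / 19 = -7697.37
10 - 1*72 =-62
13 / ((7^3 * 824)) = 13 / 282632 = 0.00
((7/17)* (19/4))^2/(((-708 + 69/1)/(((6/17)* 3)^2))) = -159201/23719964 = -0.01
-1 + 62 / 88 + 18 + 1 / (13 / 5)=10347 / 572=18.09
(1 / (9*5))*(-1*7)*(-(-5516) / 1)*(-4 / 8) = 429.02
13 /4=3.25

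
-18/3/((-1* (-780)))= -1/130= -0.01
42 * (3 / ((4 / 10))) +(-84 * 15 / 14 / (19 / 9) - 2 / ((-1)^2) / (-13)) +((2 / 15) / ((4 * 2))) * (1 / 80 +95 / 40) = 323149577 / 1185600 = 272.56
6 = 6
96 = 96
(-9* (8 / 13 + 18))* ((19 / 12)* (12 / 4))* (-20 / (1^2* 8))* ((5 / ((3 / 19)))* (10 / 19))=862125 / 26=33158.65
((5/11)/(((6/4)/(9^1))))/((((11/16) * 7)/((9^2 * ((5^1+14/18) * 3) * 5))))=3369600/847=3978.28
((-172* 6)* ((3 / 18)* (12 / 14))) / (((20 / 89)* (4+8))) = -3827 / 70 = -54.67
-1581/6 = -527/2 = -263.50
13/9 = 1.44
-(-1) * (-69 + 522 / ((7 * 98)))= -68.24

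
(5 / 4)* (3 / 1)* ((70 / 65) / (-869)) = -105 / 22594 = -0.00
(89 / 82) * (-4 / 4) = -89 / 82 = -1.09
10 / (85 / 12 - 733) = -120 / 8711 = -0.01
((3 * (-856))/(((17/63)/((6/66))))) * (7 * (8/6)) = -1509984/187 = -8074.78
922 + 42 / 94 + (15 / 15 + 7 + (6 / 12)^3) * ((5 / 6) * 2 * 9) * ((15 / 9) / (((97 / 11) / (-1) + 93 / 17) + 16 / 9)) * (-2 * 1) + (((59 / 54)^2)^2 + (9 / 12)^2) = 39041115852590 / 32995577367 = 1183.22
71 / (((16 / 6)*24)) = 71 / 64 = 1.11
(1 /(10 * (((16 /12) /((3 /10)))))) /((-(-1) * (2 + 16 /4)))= 3 /800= 0.00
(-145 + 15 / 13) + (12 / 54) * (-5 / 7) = -117940 / 819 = -144.00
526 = 526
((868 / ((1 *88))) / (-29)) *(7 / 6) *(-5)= 1.98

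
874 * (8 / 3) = 6992 / 3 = 2330.67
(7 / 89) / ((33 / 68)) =476 / 2937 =0.16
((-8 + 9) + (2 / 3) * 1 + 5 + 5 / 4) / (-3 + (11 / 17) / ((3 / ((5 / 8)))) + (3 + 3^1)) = 3230 / 1279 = 2.53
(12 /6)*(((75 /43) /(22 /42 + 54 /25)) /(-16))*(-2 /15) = 2625 /242348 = 0.01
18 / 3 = 6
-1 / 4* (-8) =2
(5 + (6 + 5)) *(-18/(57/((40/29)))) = -3840/551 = -6.97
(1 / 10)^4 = 1 / 10000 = 0.00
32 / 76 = 8 / 19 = 0.42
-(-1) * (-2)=-2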